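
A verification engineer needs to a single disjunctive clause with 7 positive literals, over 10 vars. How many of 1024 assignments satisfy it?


Step 1: Total=2^10=1024
Step 2: Unsat when all 7 false: 2^3=8
Step 3: Sat=1024-8=1016

1016


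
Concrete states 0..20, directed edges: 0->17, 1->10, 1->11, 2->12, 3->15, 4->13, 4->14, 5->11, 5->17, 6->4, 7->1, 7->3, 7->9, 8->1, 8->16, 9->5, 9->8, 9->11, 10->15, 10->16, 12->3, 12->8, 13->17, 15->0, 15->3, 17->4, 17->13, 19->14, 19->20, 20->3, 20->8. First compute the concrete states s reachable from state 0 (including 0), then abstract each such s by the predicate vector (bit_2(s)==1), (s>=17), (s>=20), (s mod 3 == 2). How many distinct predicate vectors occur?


BFS from 0:
Concrete reachable: {0, 4, 13, 14, 17}
Abstract via predicates (bit_2(s)==1), (s>=17), (s>=20), (s mod 3 == 2):
  (0,0,0,0) <- {0}
  (0,1,0,1) <- {17}
  (1,0,0,0) <- {4, 13}
  (1,0,0,1) <- {14}
Distinct abstract states = 4

4


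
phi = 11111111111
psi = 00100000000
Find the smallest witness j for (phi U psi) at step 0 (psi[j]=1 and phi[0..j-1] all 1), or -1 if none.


(phi U psi) at 0: need smallest j with psi[j]=1 and phi[i]=1 for all i in [0,j).
Scan from step 0:
  step 0: phi=1, psi=0 -> continue
  step 1: phi=1, psi=0 -> continue
  step 2: psi=1 and phi held for [0,2) -> witness found
Witness step = 2

2


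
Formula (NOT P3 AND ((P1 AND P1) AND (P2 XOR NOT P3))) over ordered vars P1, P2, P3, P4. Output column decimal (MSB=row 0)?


Formula: (NOT P3 AND ((P1 AND P1) AND (P2 XOR NOT P3))) over P1, P2, P3, P4 (16 rows)
Evaluate each row (bits = P1,P2,P3,P4, MSB first):
  row 0 [0000]: (NOT 0 AND ((0 AND 0) AND (0 XOR NOT 0))) -> 0
  row 1 [0001]: (NOT 0 AND ((0 AND 0) AND (0 XOR NOT 0))) -> 0
  row 2 [0010]: (NOT 1 AND ((0 AND 0) AND (0 XOR NOT 1))) -> 0
  row 3 [0011]: (NOT 1 AND ((0 AND 0) AND (0 XOR NOT 1))) -> 0
  row 4 [0100]: (NOT 0 AND ((0 AND 0) AND (1 XOR NOT 0))) -> 0
  row 5 [0101]: (NOT 0 AND ((0 AND 0) AND (1 XOR NOT 0))) -> 0
  row 6 [0110]: (NOT 1 AND ((0 AND 0) AND (1 XOR NOT 1))) -> 0
  row 7 [0111]: (NOT 1 AND ((0 AND 0) AND (1 XOR NOT 1))) -> 0
  row 8 [1000]: (NOT 0 AND ((1 AND 1) AND (0 XOR NOT 0))) -> 1
  row 9 [1001]: (NOT 0 AND ((1 AND 1) AND (0 XOR NOT 0))) -> 1
  row 10 [1010]: (NOT 1 AND ((1 AND 1) AND (0 XOR NOT 1))) -> 0
  row 11 [1011]: (NOT 1 AND ((1 AND 1) AND (0 XOR NOT 1))) -> 0
  row 12 [1100]: (NOT 0 AND ((1 AND 1) AND (1 XOR NOT 0))) -> 0
  row 13 [1101]: (NOT 0 AND ((1 AND 1) AND (1 XOR NOT 0))) -> 0
  row 14 [1110]: (NOT 1 AND ((1 AND 1) AND (1 XOR NOT 1))) -> 0
  row 15 [1111]: (NOT 1 AND ((1 AND 1) AND (1 XOR NOT 1))) -> 0
Full result column, 4 rows per line (P1,P2 fixed per line; P3,P4 runs 00..11 left to right):
  rows 0-3 [P1,P2=00]: 0000  = hex 0
  rows 4-7 [P1,P2=01]: 0000  = hex 0
  rows 8-11 [P1,P2=10]: 1100  = hex C
  rows 12-15 [P1,P2=11]: 0000  = hex 0
Output column (row 0 .. row 15) = 0000000011000000
Output column grouped in 4s = 0000 0000 1100 0000 = 0x00C0
Convert to decimal digit by digit (value = value*16 + digit):
  0 -> 0
  0*16 + 0 = 0
  0*16 + 12 (C) = 12
  12*16 + 0 = 192
Decimal = 192

192


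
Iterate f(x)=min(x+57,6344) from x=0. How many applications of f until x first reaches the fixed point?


Step 1: x=0, cap=6344, increment=57
Step 2: x grows by 57 each step until capped at 6344; fixed point is x=6344
Step 3: iterations = ceil(6344/57) = 112

112


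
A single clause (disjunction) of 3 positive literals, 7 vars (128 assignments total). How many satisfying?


Step 1: Total=2^7=128
Step 2: Unsat when all 3 false: 2^4=16
Step 3: Sat=128-16=112

112


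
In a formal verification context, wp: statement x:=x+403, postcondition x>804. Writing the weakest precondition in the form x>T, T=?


Formula: wp(x:=E, P) = P[E/x] (substitute E for x in postcondition)
Step 1: Postcondition: x>804
Step 2: Substitute x+403 for x: x+403>804
Step 3: Solve for x: x > 804-403 = 401

401


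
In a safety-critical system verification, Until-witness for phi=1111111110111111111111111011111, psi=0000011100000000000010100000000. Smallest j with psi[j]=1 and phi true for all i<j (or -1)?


(phi U psi) at 0: need smallest j with psi[j]=1 and phi[i]=1 for all i in [0,j).
Scan from step 0:
  step 0: phi=1, psi=0 -> continue
  step 1: phi=1, psi=0 -> continue
  step 2: phi=1, psi=0 -> continue
  step 3: phi=1, psi=0 -> continue
  step 5: psi=1 and phi held for [0,5) -> witness found
Witness step = 5

5


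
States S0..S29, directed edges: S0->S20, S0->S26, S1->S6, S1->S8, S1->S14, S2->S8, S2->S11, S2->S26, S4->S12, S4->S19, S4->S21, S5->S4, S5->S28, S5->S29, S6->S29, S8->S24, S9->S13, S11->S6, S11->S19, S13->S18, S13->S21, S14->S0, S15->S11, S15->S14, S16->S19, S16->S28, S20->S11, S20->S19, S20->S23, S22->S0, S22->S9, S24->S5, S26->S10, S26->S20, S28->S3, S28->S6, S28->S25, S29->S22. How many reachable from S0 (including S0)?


BFS from S0:
  layer 0: {S0}
  layer 1: {S20, S26}
  layer 2: {S10, S11, S19, S23}
  layer 3: {S6}
  layer 4: {S29}
  layer 5: {S22}
  layer 6: {S9}
  layer 7: {S13}
  layer 8: {S18, S21}
Reachable set: {S0, S6, S9, S10, S11, S13, S18, S19, S20, S21, S22, S23, S26, S29}
Count = 14

14


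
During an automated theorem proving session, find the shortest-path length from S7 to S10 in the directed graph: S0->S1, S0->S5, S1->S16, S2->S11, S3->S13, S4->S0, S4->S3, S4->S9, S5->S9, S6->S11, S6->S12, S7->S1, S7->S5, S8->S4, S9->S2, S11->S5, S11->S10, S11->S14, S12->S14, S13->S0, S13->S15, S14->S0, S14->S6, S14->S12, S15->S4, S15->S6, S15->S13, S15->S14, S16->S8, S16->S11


BFS layer-by-layer from S7:
  dist 0: {S7}
  dist 1: {S1, S5}
  dist 2: {S9, S16}
  dist 3: {S2, S8, S11}
  dist 4: {S4, S10, S14}
  -> S10 reached at distance 4
Shortest path length = 4

4


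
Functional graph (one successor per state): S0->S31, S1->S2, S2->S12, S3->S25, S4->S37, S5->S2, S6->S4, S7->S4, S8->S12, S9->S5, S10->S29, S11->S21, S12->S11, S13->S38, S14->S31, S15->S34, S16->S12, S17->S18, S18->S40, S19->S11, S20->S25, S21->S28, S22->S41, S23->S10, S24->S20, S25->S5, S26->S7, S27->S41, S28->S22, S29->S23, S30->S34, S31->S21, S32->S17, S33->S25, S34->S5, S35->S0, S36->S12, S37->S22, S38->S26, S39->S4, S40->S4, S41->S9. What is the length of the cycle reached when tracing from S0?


Trace from S0 until a state repeats:
  S0 -> S31 -> S21 -> S28 -> S22 -> S41 -> S9 -> S5 -> S2 -> S12 -> S11 -> S21
S21 first seen at step 2, revisited at step 11.
Cycle length = 11 - 2 = 9

9


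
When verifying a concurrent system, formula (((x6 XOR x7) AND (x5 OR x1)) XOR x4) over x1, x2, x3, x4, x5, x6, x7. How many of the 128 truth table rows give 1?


Formula: (((x6 XOR x7) AND (x5 OR x1)) XOR x4) over 7 vars (128 rows)
Evaluate each row (x1, x2, x3, x4, x5, x6, x7 as bits, MSB first):
  row 0 [0000000]: (((0 XOR 0) AND (0 OR 0)) XOR 0) -> 0
  row 1 [0000001]: (((0 XOR 1) AND (0 OR 0)) XOR 0) -> 0
  row 2 [0000010]: (((1 XOR 0) AND (0 OR 0)) XOR 0) -> 0
  row 3 [0000011]: (((1 XOR 1) AND (0 OR 0)) XOR 0) -> 0
  row 4 [0000100]: (((0 XOR 0) AND (1 OR 0)) XOR 0) -> 0
  (every remaining row is evaluated the same way; all 128 results are listed next)
Full result column, 8 rows per line (x1,x2,x3,x4 fixed per line; x5,x6,x7 runs 000..111 left to right):
  rows 0-7 [x1,x2,x3,x4=0000]: 00000110  (ones: 2)
  rows 8-15 [x1,x2,x3,x4=0001]: 11111001  (ones: 6)
  rows 16-23 [x1,x2,x3,x4=0010]: 00000110  (ones: 2)
  rows 24-31 [x1,x2,x3,x4=0011]: 11111001  (ones: 6)
  rows 32-39 [x1,x2,x3,x4=0100]: 00000110  (ones: 2)
  rows 40-47 [x1,x2,x3,x4=0101]: 11111001  (ones: 6)
  rows 48-55 [x1,x2,x3,x4=0110]: 00000110  (ones: 2)
  rows 56-63 [x1,x2,x3,x4=0111]: 11111001  (ones: 6)
  rows 64-71 [x1,x2,x3,x4=1000]: 01100110  (ones: 4)
  rows 72-79 [x1,x2,x3,x4=1001]: 10011001  (ones: 4)
  rows 80-87 [x1,x2,x3,x4=1010]: 01100110  (ones: 4)
  rows 88-95 [x1,x2,x3,x4=1011]: 10011001  (ones: 4)
  rows 96-103 [x1,x2,x3,x4=1100]: 01100110  (ones: 4)
  rows 104-111 [x1,x2,x3,x4=1101]: 10011001  (ones: 4)
  rows 112-119 [x1,x2,x3,x4=1110]: 01100110  (ones: 4)
  rows 120-127 [x1,x2,x3,x4=1111]: 10011001  (ones: 4)
Count of 1-rows = 2+6+2+6+2+6+2+6+4+4+4+4+4+4+4+4 = 64

64


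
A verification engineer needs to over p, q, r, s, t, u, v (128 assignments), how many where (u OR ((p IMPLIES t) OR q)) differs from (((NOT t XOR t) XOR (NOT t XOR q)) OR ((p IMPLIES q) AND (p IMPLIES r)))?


F1 = (u OR ((p IMPLIES t) OR q))
F2 = (((NOT t XOR t) XOR (NOT t XOR q)) OR ((p IMPLIES q) AND (p IMPLIES r)))
Evaluate both on each of 128 rows (bits = p,q,r,s,t,u,v):
  row 0 [0000000]: F1=1 F2=1 -> 0
  row 1 [0000001]: F1=1 F2=1 -> 0
  row 2 [0000010]: F1=1 F2=1 -> 0
  row 3 [0000011]: F1=1 F2=1 -> 0
  row 4 [0000100]: F1=1 F2=1 -> 0
  (every remaining row is evaluated the same way; all 128 results are listed next)
Full result column, 8 rows per line (p,q,r,s fixed per line; t,u,v runs 000..111 left to right):
  rows 0-7 [p,q,r,s=0000]: 00000000  (ones: 0)
  rows 8-15 [p,q,r,s=0001]: 00000000  (ones: 0)
  rows 16-23 [p,q,r,s=0010]: 00000000  (ones: 0)
  rows 24-31 [p,q,r,s=0011]: 00000000  (ones: 0)
  rows 32-39 [p,q,r,s=0100]: 00000000  (ones: 0)
  rows 40-47 [p,q,r,s=0101]: 00000000  (ones: 0)
  rows 48-55 [p,q,r,s=0110]: 00000000  (ones: 0)
  rows 56-63 [p,q,r,s=0111]: 00000000  (ones: 0)
  rows 64-71 [p,q,r,s=1000]: 00110000  (ones: 2)
  rows 72-79 [p,q,r,s=1001]: 00110000  (ones: 2)
  rows 80-87 [p,q,r,s=1010]: 00110000  (ones: 2)
  rows 88-95 [p,q,r,s=1011]: 00110000  (ones: 2)
  rows 96-103 [p,q,r,s=1100]: 00001111  (ones: 4)
  rows 104-111 [p,q,r,s=1101]: 00001111  (ones: 4)
  rows 112-119 [p,q,r,s=1110]: 00000000  (ones: 0)
  rows 120-127 [p,q,r,s=1111]: 00000000  (ones: 0)
Disagreements = 0+0+0+0+0+0+0+0+2+2+2+2+4+4+0+0 = 16

16


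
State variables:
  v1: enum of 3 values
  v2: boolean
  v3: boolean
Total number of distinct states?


State space = product of domain sizes of all variables.
Domain sizes:
  v1 (enum of 3 values): 3
  v2 (boolean): 2
  v3 (boolean): 2
Product = 3 * 2 * 2 = 12

12


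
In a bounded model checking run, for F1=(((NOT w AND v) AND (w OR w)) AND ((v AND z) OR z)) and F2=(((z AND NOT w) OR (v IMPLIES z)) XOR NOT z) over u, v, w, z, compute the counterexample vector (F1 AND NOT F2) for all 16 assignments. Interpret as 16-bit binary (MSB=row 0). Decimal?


F1 = (((NOT w AND v) AND (w OR w)) AND ((v AND z) OR z))
F2 = (((z AND NOT w) OR (v IMPLIES z)) XOR NOT z)
Counterexample to F1=>F2 is where F1=1 and F2=0.
Evaluate each row (bits = u,v,w,z, MSB first):
  row 0 [0000]: F1=0 F2=0 -> F1&~F2 -> 0
  row 1 [0001]: F1=0 F2=1 -> F1&~F2 -> 0
  row 2 [0010]: F1=0 F2=0 -> F1&~F2 -> 0
  row 3 [0011]: F1=0 F2=1 -> F1&~F2 -> 0
  row 4 [0100]: F1=0 F2=1 -> F1&~F2 -> 0
  row 5 [0101]: F1=0 F2=1 -> F1&~F2 -> 0
  row 6 [0110]: F1=0 F2=1 -> F1&~F2 -> 0
  row 7 [0111]: F1=0 F2=1 -> F1&~F2 -> 0
  row 8 [1000]: F1=0 F2=0 -> F1&~F2 -> 0
  row 9 [1001]: F1=0 F2=1 -> F1&~F2 -> 0
  row 10 [1010]: F1=0 F2=0 -> F1&~F2 -> 0
  row 11 [1011]: F1=0 F2=1 -> F1&~F2 -> 0
  row 12 [1100]: F1=0 F2=1 -> F1&~F2 -> 0
  row 13 [1101]: F1=0 F2=1 -> F1&~F2 -> 0
  row 14 [1110]: F1=0 F2=1 -> F1&~F2 -> 0
  row 15 [1111]: F1=0 F2=1 -> F1&~F2 -> 0
Full result column, 4 rows per line (u,v fixed per line; w,z runs 00..11 left to right):
  rows 0-3 [u,v=00]: 0000  = hex 0
  rows 4-7 [u,v=01]: 0000  = hex 0
  rows 8-11 [u,v=10]: 0000  = hex 0
  rows 12-15 [u,v=11]: 0000  = hex 0
Counterexample vector (row 0 .. row 15) = 0000000000000000
Output column grouped in 4s = 0000 0000 0000 0000 = 0x0000
Convert to decimal digit by digit (value = value*16 + digit):
  0 -> 0
  0*16 + 0 = 0
  0*16 + 0 = 0
  0*16 + 0 = 0
Decimal = 0

0


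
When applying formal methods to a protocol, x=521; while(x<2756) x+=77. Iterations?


Step 1: x goes from 521 toward 2756 by 77; the body runs while x<2756, so iterations = ceil((bound-start)/step)
Step 2: Distance=2235
Step 3: ceil(2235/77)=30

30


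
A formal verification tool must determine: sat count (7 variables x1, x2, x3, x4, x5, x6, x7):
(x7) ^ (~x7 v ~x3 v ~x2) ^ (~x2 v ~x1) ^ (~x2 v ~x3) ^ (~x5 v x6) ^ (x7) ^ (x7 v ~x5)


CNF with 7 clauses over 7 vars (128 assignments).
An assignment satisfies CNF iff every clause has >=1 true literal.
Check each row (bits = x1,x2,x3,x4,x5,x6,x7; clause T/F shown):
  row 0 [0000000]: clauses=FTTTTFT -> 0
  row 1 [0000001]: clauses=TTTTTTT -> 1
  row 2 [0000010]: clauses=FTTTTFT -> 0
  row 3 [0000011]: clauses=TTTTTTT -> 1
  row 4 [0000100]: clauses=FTTTFFF -> 0
  (every remaining row is evaluated the same way; all 128 results are listed next)
Full result column, 8 rows per line (x1,x2,x3,x4 fixed per line; x5,x6,x7 runs 000..111 left to right):
  rows 0-7 [x1,x2,x3,x4=0000]: 01010001  (ones: 3)
  rows 8-15 [x1,x2,x3,x4=0001]: 01010001  (ones: 3)
  rows 16-23 [x1,x2,x3,x4=0010]: 01010001  (ones: 3)
  rows 24-31 [x1,x2,x3,x4=0011]: 01010001  (ones: 3)
  rows 32-39 [x1,x2,x3,x4=0100]: 01010001  (ones: 3)
  rows 40-47 [x1,x2,x3,x4=0101]: 01010001  (ones: 3)
  rows 48-55 [x1,x2,x3,x4=0110]: 00000000  (ones: 0)
  rows 56-63 [x1,x2,x3,x4=0111]: 00000000  (ones: 0)
  rows 64-71 [x1,x2,x3,x4=1000]: 01010001  (ones: 3)
  rows 72-79 [x1,x2,x3,x4=1001]: 01010001  (ones: 3)
  rows 80-87 [x1,x2,x3,x4=1010]: 01010001  (ones: 3)
  rows 88-95 [x1,x2,x3,x4=1011]: 01010001  (ones: 3)
  rows 96-103 [x1,x2,x3,x4=1100]: 00000000  (ones: 0)
  rows 104-111 [x1,x2,x3,x4=1101]: 00000000  (ones: 0)
  rows 112-119 [x1,x2,x3,x4=1110]: 00000000  (ones: 0)
  rows 120-127 [x1,x2,x3,x4=1111]: 00000000  (ones: 0)
Satisfying assignments = 3+3+3+3+3+3+0+0+3+3+3+3+0+0+0+0 = 30

30


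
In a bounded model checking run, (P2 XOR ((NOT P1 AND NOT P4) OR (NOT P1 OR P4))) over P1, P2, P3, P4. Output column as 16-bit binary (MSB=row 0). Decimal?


Formula: (P2 XOR ((NOT P1 AND NOT P4) OR (NOT P1 OR P4))) over P1, P2, P3, P4 (16 rows)
Evaluate each row (bits = P1,P2,P3,P4, MSB first):
  row 0 [0000]: (0 XOR ((NOT 0 AND NOT 0) OR (NOT 0 OR 0))) -> 1
  row 1 [0001]: (0 XOR ((NOT 0 AND NOT 1) OR (NOT 0 OR 1))) -> 1
  row 2 [0010]: (0 XOR ((NOT 0 AND NOT 0) OR (NOT 0 OR 0))) -> 1
  row 3 [0011]: (0 XOR ((NOT 0 AND NOT 1) OR (NOT 0 OR 1))) -> 1
  row 4 [0100]: (1 XOR ((NOT 0 AND NOT 0) OR (NOT 0 OR 0))) -> 0
  row 5 [0101]: (1 XOR ((NOT 0 AND NOT 1) OR (NOT 0 OR 1))) -> 0
  row 6 [0110]: (1 XOR ((NOT 0 AND NOT 0) OR (NOT 0 OR 0))) -> 0
  row 7 [0111]: (1 XOR ((NOT 0 AND NOT 1) OR (NOT 0 OR 1))) -> 0
  row 8 [1000]: (0 XOR ((NOT 1 AND NOT 0) OR (NOT 1 OR 0))) -> 0
  row 9 [1001]: (0 XOR ((NOT 1 AND NOT 1) OR (NOT 1 OR 1))) -> 1
  row 10 [1010]: (0 XOR ((NOT 1 AND NOT 0) OR (NOT 1 OR 0))) -> 0
  row 11 [1011]: (0 XOR ((NOT 1 AND NOT 1) OR (NOT 1 OR 1))) -> 1
  row 12 [1100]: (1 XOR ((NOT 1 AND NOT 0) OR (NOT 1 OR 0))) -> 1
  row 13 [1101]: (1 XOR ((NOT 1 AND NOT 1) OR (NOT 1 OR 1))) -> 0
  row 14 [1110]: (1 XOR ((NOT 1 AND NOT 0) OR (NOT 1 OR 0))) -> 1
  row 15 [1111]: (1 XOR ((NOT 1 AND NOT 1) OR (NOT 1 OR 1))) -> 0
Full result column, 4 rows per line (P1,P2 fixed per line; P3,P4 runs 00..11 left to right):
  rows 0-3 [P1,P2=00]: 1111  = hex F
  rows 4-7 [P1,P2=01]: 0000  = hex 0
  rows 8-11 [P1,P2=10]: 0101  = hex 5
  rows 12-15 [P1,P2=11]: 1010  = hex A
Output column (row 0 .. row 15) = 1111000001011010
Output column grouped in 4s = 1111 0000 0101 1010 = 0xF05A
Convert to decimal digit by digit (value = value*16 + digit):
  F -> 15
  15*16 + 0 = 240
  240*16 + 5 = 3845
  3845*16 + 10 (A) = 61530
Decimal = 61530

61530


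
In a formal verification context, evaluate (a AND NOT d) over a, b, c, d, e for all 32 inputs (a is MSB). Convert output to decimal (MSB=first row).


Formula: (a AND NOT d) over a, b, c, d, e (32 rows)
Evaluate each row (bits = a,b,c,d,e, MSB first):
  row 0 [00000]: (0 AND NOT 0) -> 0
  row 1 [00001]: (0 AND NOT 0) -> 0
  row 2 [00010]: (0 AND NOT 1) -> 0
  row 3 [00011]: (0 AND NOT 1) -> 0
  row 4 [00100]: (0 AND NOT 0) -> 0
  row 5 [00101]: (0 AND NOT 0) -> 0
  row 6 [00110]: (0 AND NOT 1) -> 0
  row 7 [00111]: (0 AND NOT 1) -> 0
  row 8 [01000]: (0 AND NOT 0) -> 0
  row 9 [01001]: (0 AND NOT 0) -> 0
  row 10 [01010]: (0 AND NOT 1) -> 0
  row 11 [01011]: (0 AND NOT 1) -> 0
  row 12 [01100]: (0 AND NOT 0) -> 0
  row 13 [01101]: (0 AND NOT 0) -> 0
  row 14 [01110]: (0 AND NOT 1) -> 0
  row 15 [01111]: (0 AND NOT 1) -> 0
  row 16 [10000]: (1 AND NOT 0) -> 1
  row 17 [10001]: (1 AND NOT 0) -> 1
  row 18 [10010]: (1 AND NOT 1) -> 0
  row 19 [10011]: (1 AND NOT 1) -> 0
  row 20 [10100]: (1 AND NOT 0) -> 1
  row 21 [10101]: (1 AND NOT 0) -> 1
  row 22 [10110]: (1 AND NOT 1) -> 0
  row 23 [10111]: (1 AND NOT 1) -> 0
  row 24 [11000]: (1 AND NOT 0) -> 1
  row 25 [11001]: (1 AND NOT 0) -> 1
  row 26 [11010]: (1 AND NOT 1) -> 0
  row 27 [11011]: (1 AND NOT 1) -> 0
  row 28 [11100]: (1 AND NOT 0) -> 1
  row 29 [11101]: (1 AND NOT 0) -> 1
  row 30 [11110]: (1 AND NOT 1) -> 0
  row 31 [11111]: (1 AND NOT 1) -> 0
Full result column, 4 rows per line (a,b,c fixed per line; d,e runs 00..11 left to right):
  rows 0-3 [a,b,c=000]: 0000  = hex 0
  rows 4-7 [a,b,c=001]: 0000  = hex 0
  rows 8-11 [a,b,c=010]: 0000  = hex 0
  rows 12-15 [a,b,c=011]: 0000  = hex 0
  rows 16-19 [a,b,c=100]: 1100  = hex C
  rows 20-23 [a,b,c=101]: 1100  = hex C
  rows 24-27 [a,b,c=110]: 1100  = hex C
  rows 28-31 [a,b,c=111]: 1100  = hex C
Output column (row 0 .. row 31) = 00000000000000001100110011001100
Output column grouped in 4s = 0000 0000 0000 0000 1100 1100 1100 1100 = 0x0000CCCC
Convert to decimal digit by digit (value = value*16 + digit):
  0 -> 0
  0*16 + 0 = 0
  0*16 + 0 = 0
  0*16 + 0 = 0
  0*16 + 12 (C) = 12
  12*16 + 12 (C) = 204
  204*16 + 12 (C) = 3276
  3276*16 + 12 (C) = 52428
Decimal = 52428

52428


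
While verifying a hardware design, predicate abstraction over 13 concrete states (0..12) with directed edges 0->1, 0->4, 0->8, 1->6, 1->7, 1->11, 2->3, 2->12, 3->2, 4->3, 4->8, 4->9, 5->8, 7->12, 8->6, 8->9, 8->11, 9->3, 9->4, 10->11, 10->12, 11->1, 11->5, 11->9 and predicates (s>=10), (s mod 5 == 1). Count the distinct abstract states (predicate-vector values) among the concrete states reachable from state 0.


BFS from 0:
Concrete reachable: {0, 1, 2, 3, 4, 5, 6, 7, 8, 9, 11, 12}
Abstract via predicates (s>=10), (s mod 5 == 1):
  (0,0) <- {0, 2, 3, 4, 5, 7, 8, 9}
  (0,1) <- {1, 6}
  (1,0) <- {12}
  (1,1) <- {11}
Distinct abstract states = 4

4


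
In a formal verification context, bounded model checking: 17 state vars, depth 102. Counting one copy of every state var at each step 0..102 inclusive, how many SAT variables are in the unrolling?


BMC unrolls to depth k, creating one copy of each state var for steps 0..k.
Step count = 102 + 1 = 103 (steps 0 through 102)
Vars per step = 17
Total = 17 * 103 = 1751

1751


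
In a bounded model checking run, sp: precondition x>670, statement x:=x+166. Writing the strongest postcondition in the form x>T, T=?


Formula: sp(P, x:=E) = exists old_x. (x = E[old_x/x]) AND P[old_x/x] (old_x is the value of x before the assignment; eliminate old_x by solving x = E[old_x/x] for old_x)
Step 1: Precondition P: x>670, i.e. old_x > 670
Step 2: Assignment gives x = old_x + 166, so old_x = x - 166
Step 3: Substitute into P: x - 166 > 670
Step 4: Simplify: x > 670+166 = 836

836


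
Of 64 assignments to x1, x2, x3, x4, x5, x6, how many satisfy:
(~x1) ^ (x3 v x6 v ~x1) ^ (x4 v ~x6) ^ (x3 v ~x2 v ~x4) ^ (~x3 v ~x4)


CNF with 5 clauses over 6 vars (64 assignments).
An assignment satisfies CNF iff every clause has >=1 true literal.
Check each row (bits = x1,x2,x3,x4,x5,x6; clause T/F shown):
  row 0 [000000]: clauses=TTTTT -> 1
  row 1 [000001]: clauses=TTFTT -> 0
  row 2 [000010]: clauses=TTTTT -> 1
  row 3 [000011]: clauses=TTFTT -> 0
  row 4 [000100]: clauses=TTTTT -> 1
  (every remaining row is evaluated the same way; all 64 results are listed next)
Full result column, 8 rows per line (x1,x2,x3 fixed per line; x4,x5,x6 runs 000..111 left to right):
  rows 0-7 [x1,x2,x3=000]: 10101111  (ones: 6)
  rows 8-15 [x1,x2,x3=001]: 10100000  (ones: 2)
  rows 16-23 [x1,x2,x3=010]: 10100000  (ones: 2)
  rows 24-31 [x1,x2,x3=011]: 10100000  (ones: 2)
  rows 32-39 [x1,x2,x3=100]: 00000000  (ones: 0)
  rows 40-47 [x1,x2,x3=101]: 00000000  (ones: 0)
  rows 48-55 [x1,x2,x3=110]: 00000000  (ones: 0)
  rows 56-63 [x1,x2,x3=111]: 00000000  (ones: 0)
Satisfying assignments = 6+2+2+2+0+0+0+0 = 12

12


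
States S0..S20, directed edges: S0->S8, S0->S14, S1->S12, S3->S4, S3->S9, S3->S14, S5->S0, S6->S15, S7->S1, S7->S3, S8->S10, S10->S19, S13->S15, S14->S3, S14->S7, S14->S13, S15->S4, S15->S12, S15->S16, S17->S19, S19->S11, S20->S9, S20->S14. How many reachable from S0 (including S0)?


BFS from S0:
  layer 0: {S0}
  layer 1: {S8, S14}
  layer 2: {S3, S7, S10, S13}
  layer 3: {S1, S4, S9, S15, S19}
  layer 4: {S11, S12, S16}
Reachable set: {S0, S1, S3, S4, S7, S8, S9, S10, S11, S12, S13, S14, S15, S16, S19}
Count = 15

15


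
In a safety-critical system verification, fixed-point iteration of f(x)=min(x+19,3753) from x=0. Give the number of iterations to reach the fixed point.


Step 1: x=0, cap=3753, increment=19
Step 2: x grows by 19 each step until capped at 3753; fixed point is x=3753
Step 3: iterations = ceil(3753/19) = 198

198


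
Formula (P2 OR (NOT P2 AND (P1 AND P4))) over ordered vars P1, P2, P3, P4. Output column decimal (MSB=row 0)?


Formula: (P2 OR (NOT P2 AND (P1 AND P4))) over P1, P2, P3, P4 (16 rows)
Evaluate each row (bits = P1,P2,P3,P4, MSB first):
  row 0 [0000]: (0 OR (NOT 0 AND (0 AND 0))) -> 0
  row 1 [0001]: (0 OR (NOT 0 AND (0 AND 1))) -> 0
  row 2 [0010]: (0 OR (NOT 0 AND (0 AND 0))) -> 0
  row 3 [0011]: (0 OR (NOT 0 AND (0 AND 1))) -> 0
  row 4 [0100]: (1 OR (NOT 1 AND (0 AND 0))) -> 1
  row 5 [0101]: (1 OR (NOT 1 AND (0 AND 1))) -> 1
  row 6 [0110]: (1 OR (NOT 1 AND (0 AND 0))) -> 1
  row 7 [0111]: (1 OR (NOT 1 AND (0 AND 1))) -> 1
  row 8 [1000]: (0 OR (NOT 0 AND (1 AND 0))) -> 0
  row 9 [1001]: (0 OR (NOT 0 AND (1 AND 1))) -> 1
  row 10 [1010]: (0 OR (NOT 0 AND (1 AND 0))) -> 0
  row 11 [1011]: (0 OR (NOT 0 AND (1 AND 1))) -> 1
  row 12 [1100]: (1 OR (NOT 1 AND (1 AND 0))) -> 1
  row 13 [1101]: (1 OR (NOT 1 AND (1 AND 1))) -> 1
  row 14 [1110]: (1 OR (NOT 1 AND (1 AND 0))) -> 1
  row 15 [1111]: (1 OR (NOT 1 AND (1 AND 1))) -> 1
Full result column, 4 rows per line (P1,P2 fixed per line; P3,P4 runs 00..11 left to right):
  rows 0-3 [P1,P2=00]: 0000  = hex 0
  rows 4-7 [P1,P2=01]: 1111  = hex F
  rows 8-11 [P1,P2=10]: 0101  = hex 5
  rows 12-15 [P1,P2=11]: 1111  = hex F
Output column (row 0 .. row 15) = 0000111101011111
Output column grouped in 4s = 0000 1111 0101 1111 = 0x0F5F
Convert to decimal digit by digit (value = value*16 + digit):
  0 -> 0
  0*16 + 15 (F) = 15
  15*16 + 5 = 245
  245*16 + 15 (F) = 3935
Decimal = 3935

3935


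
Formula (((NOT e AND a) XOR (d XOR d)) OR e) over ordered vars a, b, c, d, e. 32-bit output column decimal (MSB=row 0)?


Formula: (((NOT e AND a) XOR (d XOR d)) OR e) over a, b, c, d, e (32 rows)
Evaluate each row (bits = a,b,c,d,e, MSB first):
  row 0 [00000]: (((NOT 0 AND 0) XOR (0 XOR 0)) OR 0) -> 0
  row 1 [00001]: (((NOT 1 AND 0) XOR (0 XOR 0)) OR 1) -> 1
  row 2 [00010]: (((NOT 0 AND 0) XOR (1 XOR 1)) OR 0) -> 0
  row 3 [00011]: (((NOT 1 AND 0) XOR (1 XOR 1)) OR 1) -> 1
  row 4 [00100]: (((NOT 0 AND 0) XOR (0 XOR 0)) OR 0) -> 0
  row 5 [00101]: (((NOT 1 AND 0) XOR (0 XOR 0)) OR 1) -> 1
  row 6 [00110]: (((NOT 0 AND 0) XOR (1 XOR 1)) OR 0) -> 0
  row 7 [00111]: (((NOT 1 AND 0) XOR (1 XOR 1)) OR 1) -> 1
  row 8 [01000]: (((NOT 0 AND 0) XOR (0 XOR 0)) OR 0) -> 0
  row 9 [01001]: (((NOT 1 AND 0) XOR (0 XOR 0)) OR 1) -> 1
  row 10 [01010]: (((NOT 0 AND 0) XOR (1 XOR 1)) OR 0) -> 0
  row 11 [01011]: (((NOT 1 AND 0) XOR (1 XOR 1)) OR 1) -> 1
  row 12 [01100]: (((NOT 0 AND 0) XOR (0 XOR 0)) OR 0) -> 0
  row 13 [01101]: (((NOT 1 AND 0) XOR (0 XOR 0)) OR 1) -> 1
  row 14 [01110]: (((NOT 0 AND 0) XOR (1 XOR 1)) OR 0) -> 0
  row 15 [01111]: (((NOT 1 AND 0) XOR (1 XOR 1)) OR 1) -> 1
  row 16 [10000]: (((NOT 0 AND 1) XOR (0 XOR 0)) OR 0) -> 1
  row 17 [10001]: (((NOT 1 AND 1) XOR (0 XOR 0)) OR 1) -> 1
  row 18 [10010]: (((NOT 0 AND 1) XOR (1 XOR 1)) OR 0) -> 1
  row 19 [10011]: (((NOT 1 AND 1) XOR (1 XOR 1)) OR 1) -> 1
  row 20 [10100]: (((NOT 0 AND 1) XOR (0 XOR 0)) OR 0) -> 1
  row 21 [10101]: (((NOT 1 AND 1) XOR (0 XOR 0)) OR 1) -> 1
  row 22 [10110]: (((NOT 0 AND 1) XOR (1 XOR 1)) OR 0) -> 1
  row 23 [10111]: (((NOT 1 AND 1) XOR (1 XOR 1)) OR 1) -> 1
  row 24 [11000]: (((NOT 0 AND 1) XOR (0 XOR 0)) OR 0) -> 1
  row 25 [11001]: (((NOT 1 AND 1) XOR (0 XOR 0)) OR 1) -> 1
  row 26 [11010]: (((NOT 0 AND 1) XOR (1 XOR 1)) OR 0) -> 1
  row 27 [11011]: (((NOT 1 AND 1) XOR (1 XOR 1)) OR 1) -> 1
  row 28 [11100]: (((NOT 0 AND 1) XOR (0 XOR 0)) OR 0) -> 1
  row 29 [11101]: (((NOT 1 AND 1) XOR (0 XOR 0)) OR 1) -> 1
  row 30 [11110]: (((NOT 0 AND 1) XOR (1 XOR 1)) OR 0) -> 1
  row 31 [11111]: (((NOT 1 AND 1) XOR (1 XOR 1)) OR 1) -> 1
Full result column, 4 rows per line (a,b,c fixed per line; d,e runs 00..11 left to right):
  rows 0-3 [a,b,c=000]: 0101  = hex 5
  rows 4-7 [a,b,c=001]: 0101  = hex 5
  rows 8-11 [a,b,c=010]: 0101  = hex 5
  rows 12-15 [a,b,c=011]: 0101  = hex 5
  rows 16-19 [a,b,c=100]: 1111  = hex F
  rows 20-23 [a,b,c=101]: 1111  = hex F
  rows 24-27 [a,b,c=110]: 1111  = hex F
  rows 28-31 [a,b,c=111]: 1111  = hex F
Output column (row 0 .. row 31) = 01010101010101011111111111111111
Output column grouped in 4s = 0101 0101 0101 0101 1111 1111 1111 1111 = 0x5555FFFF
Convert to decimal digit by digit (value = value*16 + digit):
  5 -> 5
  5*16 + 5 = 85
  85*16 + 5 = 1365
  1365*16 + 5 = 21845
  21845*16 + 15 (F) = 349535
  349535*16 + 15 (F) = 5592575
  5592575*16 + 15 (F) = 89481215
  89481215*16 + 15 (F) = 1431699455
Decimal = 1431699455

1431699455


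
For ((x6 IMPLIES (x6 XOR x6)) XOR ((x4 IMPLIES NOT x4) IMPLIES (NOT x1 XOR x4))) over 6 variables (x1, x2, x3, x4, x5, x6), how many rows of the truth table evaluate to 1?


Formula: ((x6 IMPLIES (x6 XOR x6)) XOR ((x4 IMPLIES NOT x4) IMPLIES (NOT x1 XOR x4))) over 6 vars (64 rows)
Evaluate each row (x1, x2, x3, x4, x5, x6 as bits, MSB first):
  row 0 [000000]: ((0 IMPLIES (0 XOR 0)) XOR ((0 IMPLIES NOT 0) IMPLIES (NOT 0 XOR 0))) -> 0
  row 1 [000001]: ((1 IMPLIES (1 XOR 1)) XOR ((0 IMPLIES NOT 0) IMPLIES (NOT 0 XOR 0))) -> 1
  row 2 [000010]: ((0 IMPLIES (0 XOR 0)) XOR ((0 IMPLIES NOT 0) IMPLIES (NOT 0 XOR 0))) -> 0
  row 3 [000011]: ((1 IMPLIES (1 XOR 1)) XOR ((0 IMPLIES NOT 0) IMPLIES (NOT 0 XOR 0))) -> 1
  row 4 [000100]: ((0 IMPLIES (0 XOR 0)) XOR ((1 IMPLIES NOT 1) IMPLIES (NOT 0 XOR 1))) -> 0
  (every remaining row is evaluated the same way; all 64 results are listed next)
Full result column, 8 rows per line (x1,x2,x3 fixed per line; x4,x5,x6 runs 000..111 left to right):
  rows 0-7 [x1,x2,x3=000]: 01010101  (ones: 4)
  rows 8-15 [x1,x2,x3=001]: 01010101  (ones: 4)
  rows 16-23 [x1,x2,x3=010]: 01010101  (ones: 4)
  rows 24-31 [x1,x2,x3=011]: 01010101  (ones: 4)
  rows 32-39 [x1,x2,x3=100]: 10100101  (ones: 4)
  rows 40-47 [x1,x2,x3=101]: 10100101  (ones: 4)
  rows 48-55 [x1,x2,x3=110]: 10100101  (ones: 4)
  rows 56-63 [x1,x2,x3=111]: 10100101  (ones: 4)
Count of 1-rows = 4+4+4+4+4+4+4+4 = 32

32


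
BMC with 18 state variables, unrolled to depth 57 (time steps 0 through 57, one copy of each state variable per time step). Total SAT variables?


BMC unrolls to depth k, creating one copy of each state var for steps 0..k.
Step count = 57 + 1 = 58 (steps 0 through 57)
Vars per step = 18
Total = 18 * 58 = 1044

1044


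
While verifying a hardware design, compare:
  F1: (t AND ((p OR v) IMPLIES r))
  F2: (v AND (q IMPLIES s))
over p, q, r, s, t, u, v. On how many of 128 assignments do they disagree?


F1 = (t AND ((p OR v) IMPLIES r))
F2 = (v AND (q IMPLIES s))
Evaluate both on each of 128 rows (bits = p,q,r,s,t,u,v):
  row 0 [0000000]: F1=0 F2=0 -> 0
  row 1 [0000001]: F1=0 F2=1 (differ) -> 1
  row 2 [0000010]: F1=0 F2=0 -> 0
  row 3 [0000011]: F1=0 F2=1 (differ) -> 1
  row 4 [0000100]: F1=1 F2=0 (differ) -> 1
  (every remaining row is evaluated the same way; all 128 results are listed next)
Full result column, 8 rows per line (p,q,r,s fixed per line; t,u,v runs 000..111 left to right):
  rows 0-7 [p,q,r,s=0000]: 01011111  (ones: 6)
  rows 8-15 [p,q,r,s=0001]: 01011111  (ones: 6)
  rows 16-23 [p,q,r,s=0010]: 01011010  (ones: 4)
  rows 24-31 [p,q,r,s=0011]: 01011010  (ones: 4)
  rows 32-39 [p,q,r,s=0100]: 00001010  (ones: 2)
  rows 40-47 [p,q,r,s=0101]: 01011111  (ones: 6)
  rows 48-55 [p,q,r,s=0110]: 00001111  (ones: 4)
  rows 56-63 [p,q,r,s=0111]: 01011010  (ones: 4)
  rows 64-71 [p,q,r,s=1000]: 01010101  (ones: 4)
  rows 72-79 [p,q,r,s=1001]: 01010101  (ones: 4)
  rows 80-87 [p,q,r,s=1010]: 01011010  (ones: 4)
  rows 88-95 [p,q,r,s=1011]: 01011010  (ones: 4)
  rows 96-103 [p,q,r,s=1100]: 00000000  (ones: 0)
  rows 104-111 [p,q,r,s=1101]: 01010101  (ones: 4)
  rows 112-119 [p,q,r,s=1110]: 00001111  (ones: 4)
  rows 120-127 [p,q,r,s=1111]: 01011010  (ones: 4)
Disagreements = 6+6+4+4+2+6+4+4+4+4+4+4+0+4+4+4 = 64

64


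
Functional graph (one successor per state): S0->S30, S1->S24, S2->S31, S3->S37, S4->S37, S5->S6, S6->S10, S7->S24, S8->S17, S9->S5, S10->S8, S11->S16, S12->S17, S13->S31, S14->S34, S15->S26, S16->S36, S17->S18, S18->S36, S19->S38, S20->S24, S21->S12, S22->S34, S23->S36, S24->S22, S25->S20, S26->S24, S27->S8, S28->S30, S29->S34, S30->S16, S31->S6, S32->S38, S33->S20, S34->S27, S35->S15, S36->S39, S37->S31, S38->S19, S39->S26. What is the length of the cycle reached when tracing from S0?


Trace from S0 until a state repeats:
  S0 -> S30 -> S16 -> S36 -> S39 -> S26 -> S24 -> S22 -> S34 -> S27 -> S8 -> S17 -> S18 -> S36
S36 first seen at step 3, revisited at step 13.
Cycle length = 13 - 3 = 10

10


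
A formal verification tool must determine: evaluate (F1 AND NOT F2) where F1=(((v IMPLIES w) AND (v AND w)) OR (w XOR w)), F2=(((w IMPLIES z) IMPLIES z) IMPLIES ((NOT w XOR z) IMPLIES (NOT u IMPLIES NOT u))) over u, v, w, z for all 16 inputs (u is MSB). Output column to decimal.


F1 = (((v IMPLIES w) AND (v AND w)) OR (w XOR w))
F2 = (((w IMPLIES z) IMPLIES z) IMPLIES ((NOT w XOR z) IMPLIES (NOT u IMPLIES NOT u)))
Counterexample to F1=>F2 is where F1=1 and F2=0.
Evaluate each row (bits = u,v,w,z, MSB first):
  row 0 [0000]: F1=0 F2=1 -> F1&~F2 -> 0
  row 1 [0001]: F1=0 F2=1 -> F1&~F2 -> 0
  row 2 [0010]: F1=0 F2=1 -> F1&~F2 -> 0
  row 3 [0011]: F1=0 F2=1 -> F1&~F2 -> 0
  row 4 [0100]: F1=0 F2=1 -> F1&~F2 -> 0
  row 5 [0101]: F1=0 F2=1 -> F1&~F2 -> 0
  row 6 [0110]: F1=1 F2=1 -> F1&~F2 -> 0
  row 7 [0111]: F1=1 F2=1 -> F1&~F2 -> 0
  row 8 [1000]: F1=0 F2=1 -> F1&~F2 -> 0
  row 9 [1001]: F1=0 F2=1 -> F1&~F2 -> 0
  row 10 [1010]: F1=0 F2=1 -> F1&~F2 -> 0
  row 11 [1011]: F1=0 F2=1 -> F1&~F2 -> 0
  row 12 [1100]: F1=0 F2=1 -> F1&~F2 -> 0
  row 13 [1101]: F1=0 F2=1 -> F1&~F2 -> 0
  row 14 [1110]: F1=1 F2=1 -> F1&~F2 -> 0
  row 15 [1111]: F1=1 F2=1 -> F1&~F2 -> 0
Full result column, 4 rows per line (u,v fixed per line; w,z runs 00..11 left to right):
  rows 0-3 [u,v=00]: 0000  = hex 0
  rows 4-7 [u,v=01]: 0000  = hex 0
  rows 8-11 [u,v=10]: 0000  = hex 0
  rows 12-15 [u,v=11]: 0000  = hex 0
Counterexample vector (row 0 .. row 15) = 0000000000000000
Output column grouped in 4s = 0000 0000 0000 0000 = 0x0000
Convert to decimal digit by digit (value = value*16 + digit):
  0 -> 0
  0*16 + 0 = 0
  0*16 + 0 = 0
  0*16 + 0 = 0
Decimal = 0

0


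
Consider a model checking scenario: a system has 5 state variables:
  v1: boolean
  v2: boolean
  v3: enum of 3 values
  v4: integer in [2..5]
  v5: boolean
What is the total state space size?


State space = product of domain sizes of all variables.
Domain sizes:
  v1 (boolean): 2
  v2 (boolean): 2
  v3 (enum of 3 values): 3
  v4 (integer in [2..5]): 4
  v5 (boolean): 2
Product = 2 * 2 * 3 * 4 * 2 = 96

96


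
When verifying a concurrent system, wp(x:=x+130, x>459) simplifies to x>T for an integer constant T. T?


Formula: wp(x:=E, P) = P[E/x] (substitute E for x in postcondition)
Step 1: Postcondition: x>459
Step 2: Substitute x+130 for x: x+130>459
Step 3: Solve for x: x > 459-130 = 329

329


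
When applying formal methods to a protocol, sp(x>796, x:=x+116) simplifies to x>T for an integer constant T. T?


Formula: sp(P, x:=E) = exists old_x. (x = E[old_x/x]) AND P[old_x/x] (old_x is the value of x before the assignment; eliminate old_x by solving x = E[old_x/x] for old_x)
Step 1: Precondition P: x>796, i.e. old_x > 796
Step 2: Assignment gives x = old_x + 116, so old_x = x - 116
Step 3: Substitute into P: x - 116 > 796
Step 4: Simplify: x > 796+116 = 912

912


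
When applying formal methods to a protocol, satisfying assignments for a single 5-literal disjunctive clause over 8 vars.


Step 1: Total=2^8=256
Step 2: Unsat when all 5 false: 2^3=8
Step 3: Sat=256-8=248

248


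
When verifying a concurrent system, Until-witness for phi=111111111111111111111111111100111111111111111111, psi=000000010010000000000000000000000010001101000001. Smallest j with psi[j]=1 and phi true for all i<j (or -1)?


(phi U psi) at 0: need smallest j with psi[j]=1 and phi[i]=1 for all i in [0,j).
Scan from step 0:
  step 0: phi=1, psi=0 -> continue
  step 1: phi=1, psi=0 -> continue
  step 2: phi=1, psi=0 -> continue
  step 3: phi=1, psi=0 -> continue
  step 7: psi=1 and phi held for [0,7) -> witness found
Witness step = 7

7


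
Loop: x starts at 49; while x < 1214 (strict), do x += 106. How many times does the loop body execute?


Step 1: x goes from 49 toward 1214 by 106; the body runs while x<1214, so iterations = ceil((bound-start)/step)
Step 2: Distance=1165
Step 3: ceil(1165/106)=11

11


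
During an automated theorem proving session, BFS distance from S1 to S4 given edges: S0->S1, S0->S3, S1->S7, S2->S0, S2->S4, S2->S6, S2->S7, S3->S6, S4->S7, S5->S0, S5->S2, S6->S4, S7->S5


BFS layer-by-layer from S1:
  dist 0: {S1}
  dist 1: {S7}
  dist 2: {S5}
  dist 3: {S0, S2}
  dist 4: {S3, S4, S6}
  -> S4 reached at distance 4
Shortest path length = 4

4


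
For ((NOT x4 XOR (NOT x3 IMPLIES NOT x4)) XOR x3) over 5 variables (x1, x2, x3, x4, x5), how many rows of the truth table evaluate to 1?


Formula: ((NOT x4 XOR (NOT x3 IMPLIES NOT x4)) XOR x3) over 5 vars (32 rows)
Evaluate each row (x1, x2, x3, x4, x5 as bits, MSB first):
  row 0 [00000]: ((NOT 0 XOR (NOT 0 IMPLIES NOT 0)) XOR 0) -> 0
  row 1 [00001]: ((NOT 0 XOR (NOT 0 IMPLIES NOT 0)) XOR 0) -> 0
  row 2 [00010]: ((NOT 1 XOR (NOT 0 IMPLIES NOT 1)) XOR 0) -> 0
  row 3 [00011]: ((NOT 1 XOR (NOT 0 IMPLIES NOT 1)) XOR 0) -> 0
  row 4 [00100]: ((NOT 0 XOR (NOT 1 IMPLIES NOT 0)) XOR 1) -> 1
  row 5 [00101]: ((NOT 0 XOR (NOT 1 IMPLIES NOT 0)) XOR 1) -> 1
  row 6 [00110]: ((NOT 1 XOR (NOT 1 IMPLIES NOT 1)) XOR 1) -> 0
  row 7 [00111]: ((NOT 1 XOR (NOT 1 IMPLIES NOT 1)) XOR 1) -> 0
  row 8 [01000]: ((NOT 0 XOR (NOT 0 IMPLIES NOT 0)) XOR 0) -> 0
  row 9 [01001]: ((NOT 0 XOR (NOT 0 IMPLIES NOT 0)) XOR 0) -> 0
  row 10 [01010]: ((NOT 1 XOR (NOT 0 IMPLIES NOT 1)) XOR 0) -> 0
  row 11 [01011]: ((NOT 1 XOR (NOT 0 IMPLIES NOT 1)) XOR 0) -> 0
  row 12 [01100]: ((NOT 0 XOR (NOT 1 IMPLIES NOT 0)) XOR 1) -> 1
  row 13 [01101]: ((NOT 0 XOR (NOT 1 IMPLIES NOT 0)) XOR 1) -> 1
  row 14 [01110]: ((NOT 1 XOR (NOT 1 IMPLIES NOT 1)) XOR 1) -> 0
  row 15 [01111]: ((NOT 1 XOR (NOT 1 IMPLIES NOT 1)) XOR 1) -> 0
  row 16 [10000]: ((NOT 0 XOR (NOT 0 IMPLIES NOT 0)) XOR 0) -> 0
  row 17 [10001]: ((NOT 0 XOR (NOT 0 IMPLIES NOT 0)) XOR 0) -> 0
  row 18 [10010]: ((NOT 1 XOR (NOT 0 IMPLIES NOT 1)) XOR 0) -> 0
  row 19 [10011]: ((NOT 1 XOR (NOT 0 IMPLIES NOT 1)) XOR 0) -> 0
  row 20 [10100]: ((NOT 0 XOR (NOT 1 IMPLIES NOT 0)) XOR 1) -> 1
  row 21 [10101]: ((NOT 0 XOR (NOT 1 IMPLIES NOT 0)) XOR 1) -> 1
  row 22 [10110]: ((NOT 1 XOR (NOT 1 IMPLIES NOT 1)) XOR 1) -> 0
  row 23 [10111]: ((NOT 1 XOR (NOT 1 IMPLIES NOT 1)) XOR 1) -> 0
  row 24 [11000]: ((NOT 0 XOR (NOT 0 IMPLIES NOT 0)) XOR 0) -> 0
  row 25 [11001]: ((NOT 0 XOR (NOT 0 IMPLIES NOT 0)) XOR 0) -> 0
  row 26 [11010]: ((NOT 1 XOR (NOT 0 IMPLIES NOT 1)) XOR 0) -> 0
  row 27 [11011]: ((NOT 1 XOR (NOT 0 IMPLIES NOT 1)) XOR 0) -> 0
  row 28 [11100]: ((NOT 0 XOR (NOT 1 IMPLIES NOT 0)) XOR 1) -> 1
  row 29 [11101]: ((NOT 0 XOR (NOT 1 IMPLIES NOT 0)) XOR 1) -> 1
  row 30 [11110]: ((NOT 1 XOR (NOT 1 IMPLIES NOT 1)) XOR 1) -> 0
  row 31 [11111]: ((NOT 1 XOR (NOT 1 IMPLIES NOT 1)) XOR 1) -> 0
Full result column, 8 rows per line (x1,x2 fixed per line; x3,x4,x5 runs 000..111 left to right):
  rows 0-7 [x1,x2=00]: 00001100  (ones: 2)
  rows 8-15 [x1,x2=01]: 00001100  (ones: 2)
  rows 16-23 [x1,x2=10]: 00001100  (ones: 2)
  rows 24-31 [x1,x2=11]: 00001100  (ones: 2)
Count of 1-rows = 2+2+2+2 = 8

8


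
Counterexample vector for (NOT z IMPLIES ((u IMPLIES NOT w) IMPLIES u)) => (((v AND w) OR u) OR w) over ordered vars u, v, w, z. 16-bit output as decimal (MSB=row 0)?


F1 = (NOT z IMPLIES ((u IMPLIES NOT w) IMPLIES u))
F2 = (((v AND w) OR u) OR w)
Counterexample to F1=>F2 is where F1=1 and F2=0.
Evaluate each row (bits = u,v,w,z, MSB first):
  row 0 [0000]: F1=0 F2=0 -> F1&~F2 -> 0
  row 1 [0001]: F1=1 F2=0 -> F1&~F2 -> 1
  row 2 [0010]: F1=0 F2=1 -> F1&~F2 -> 0
  row 3 [0011]: F1=1 F2=1 -> F1&~F2 -> 0
  row 4 [0100]: F1=0 F2=0 -> F1&~F2 -> 0
  row 5 [0101]: F1=1 F2=0 -> F1&~F2 -> 1
  row 6 [0110]: F1=0 F2=1 -> F1&~F2 -> 0
  row 7 [0111]: F1=1 F2=1 -> F1&~F2 -> 0
  row 8 [1000]: F1=1 F2=1 -> F1&~F2 -> 0
  row 9 [1001]: F1=1 F2=1 -> F1&~F2 -> 0
  row 10 [1010]: F1=1 F2=1 -> F1&~F2 -> 0
  row 11 [1011]: F1=1 F2=1 -> F1&~F2 -> 0
  row 12 [1100]: F1=1 F2=1 -> F1&~F2 -> 0
  row 13 [1101]: F1=1 F2=1 -> F1&~F2 -> 0
  row 14 [1110]: F1=1 F2=1 -> F1&~F2 -> 0
  row 15 [1111]: F1=1 F2=1 -> F1&~F2 -> 0
Full result column, 4 rows per line (u,v fixed per line; w,z runs 00..11 left to right):
  rows 0-3 [u,v=00]: 0100  = hex 4
  rows 4-7 [u,v=01]: 0100  = hex 4
  rows 8-11 [u,v=10]: 0000  = hex 0
  rows 12-15 [u,v=11]: 0000  = hex 0
Counterexample vector (row 0 .. row 15) = 0100010000000000
Output column grouped in 4s = 0100 0100 0000 0000 = 0x4400
Convert to decimal digit by digit (value = value*16 + digit):
  4 -> 4
  4*16 + 4 = 68
  68*16 + 0 = 1088
  1088*16 + 0 = 17408
Decimal = 17408

17408


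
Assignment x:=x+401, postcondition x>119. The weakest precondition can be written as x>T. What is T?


Formula: wp(x:=E, P) = P[E/x] (substitute E for x in postcondition)
Step 1: Postcondition: x>119
Step 2: Substitute x+401 for x: x+401>119
Step 3: Solve for x: x > 119-401 = -282

-282


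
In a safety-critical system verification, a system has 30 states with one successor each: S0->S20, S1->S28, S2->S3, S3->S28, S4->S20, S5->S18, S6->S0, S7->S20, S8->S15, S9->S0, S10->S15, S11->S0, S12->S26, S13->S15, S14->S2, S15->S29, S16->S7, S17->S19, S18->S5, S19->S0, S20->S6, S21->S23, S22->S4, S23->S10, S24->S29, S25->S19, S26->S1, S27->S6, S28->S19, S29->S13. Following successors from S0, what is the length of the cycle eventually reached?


Trace from S0 until a state repeats:
  S0 -> S20 -> S6 -> S0
S0 first seen at step 0, revisited at step 3.
Cycle length = 3 - 0 = 3

3


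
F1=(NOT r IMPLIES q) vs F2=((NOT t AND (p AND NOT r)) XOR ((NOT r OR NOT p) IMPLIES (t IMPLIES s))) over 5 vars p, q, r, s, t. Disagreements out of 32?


F1 = (NOT r IMPLIES q)
F2 = ((NOT t AND (p AND NOT r)) XOR ((NOT r OR NOT p) IMPLIES (t IMPLIES s)))
Evaluate both on each of 32 rows (bits = p,q,r,s,t):
  row 0 [00000]: F1=0 F2=1 (differ) -> 1
  row 1 [00001]: F1=0 F2=0 -> 0
  row 2 [00010]: F1=0 F2=1 (differ) -> 1
  row 3 [00011]: F1=0 F2=1 (differ) -> 1
  row 4 [00100]: F1=1 F2=1 -> 0
  row 5 [00101]: F1=1 F2=0 (differ) -> 1
  row 6 [00110]: F1=1 F2=1 -> 0
  row 7 [00111]: F1=1 F2=1 -> 0
  row 8 [01000]: F1=1 F2=1 -> 0
  row 9 [01001]: F1=1 F2=0 (differ) -> 1
  row 10 [01010]: F1=1 F2=1 -> 0
  row 11 [01011]: F1=1 F2=1 -> 0
  row 12 [01100]: F1=1 F2=1 -> 0
  row 13 [01101]: F1=1 F2=0 (differ) -> 1
  row 14 [01110]: F1=1 F2=1 -> 0
  row 15 [01111]: F1=1 F2=1 -> 0
  row 16 [10000]: F1=0 F2=0 -> 0
  row 17 [10001]: F1=0 F2=0 -> 0
  row 18 [10010]: F1=0 F2=0 -> 0
  row 19 [10011]: F1=0 F2=1 (differ) -> 1
  row 20 [10100]: F1=1 F2=1 -> 0
  row 21 [10101]: F1=1 F2=1 -> 0
  row 22 [10110]: F1=1 F2=1 -> 0
  row 23 [10111]: F1=1 F2=1 -> 0
  row 24 [11000]: F1=1 F2=0 (differ) -> 1
  row 25 [11001]: F1=1 F2=0 (differ) -> 1
  row 26 [11010]: F1=1 F2=0 (differ) -> 1
  row 27 [11011]: F1=1 F2=1 -> 0
  row 28 [11100]: F1=1 F2=1 -> 0
  row 29 [11101]: F1=1 F2=1 -> 0
  row 30 [11110]: F1=1 F2=1 -> 0
  row 31 [11111]: F1=1 F2=1 -> 0
Full result column, 8 rows per line (p,q fixed per line; r,s,t runs 000..111 left to right):
  rows 0-7 [p,q=00]: 10110100  (ones: 4)
  rows 8-15 [p,q=01]: 01000100  (ones: 2)
  rows 16-23 [p,q=10]: 00010000  (ones: 1)
  rows 24-31 [p,q=11]: 11100000  (ones: 3)
Disagreements = 4+2+1+3 = 10

10
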